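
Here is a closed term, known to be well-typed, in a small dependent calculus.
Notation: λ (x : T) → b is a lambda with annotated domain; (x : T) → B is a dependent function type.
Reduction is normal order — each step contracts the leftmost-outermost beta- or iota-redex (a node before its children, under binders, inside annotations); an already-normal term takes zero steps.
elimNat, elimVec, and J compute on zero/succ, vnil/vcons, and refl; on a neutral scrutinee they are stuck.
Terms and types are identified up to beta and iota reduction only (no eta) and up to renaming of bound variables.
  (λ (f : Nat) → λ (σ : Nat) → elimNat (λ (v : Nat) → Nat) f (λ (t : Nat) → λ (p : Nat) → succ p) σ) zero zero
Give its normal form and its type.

reduced normal form:
  zero
inferred type:
  Nat
observation: the term reaches its normal form after 3 normal-order steps.


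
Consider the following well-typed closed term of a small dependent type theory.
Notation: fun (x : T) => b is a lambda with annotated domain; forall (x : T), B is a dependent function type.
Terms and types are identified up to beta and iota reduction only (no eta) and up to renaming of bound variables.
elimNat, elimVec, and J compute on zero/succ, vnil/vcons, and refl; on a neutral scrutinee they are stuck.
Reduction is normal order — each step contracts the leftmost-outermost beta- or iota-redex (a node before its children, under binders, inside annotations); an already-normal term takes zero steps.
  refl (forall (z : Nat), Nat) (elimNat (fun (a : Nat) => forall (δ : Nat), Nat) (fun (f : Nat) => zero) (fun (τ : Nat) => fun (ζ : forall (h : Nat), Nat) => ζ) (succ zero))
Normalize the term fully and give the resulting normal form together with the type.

reduced normal form:
  refl (forall (z : Nat), Nat) (fun (a : Nat) => zero)
the term's type:
  Eq (forall (z : Nat), Nat) (fun (a : Nat) => zero) (fun (δ : Nat) => zero)


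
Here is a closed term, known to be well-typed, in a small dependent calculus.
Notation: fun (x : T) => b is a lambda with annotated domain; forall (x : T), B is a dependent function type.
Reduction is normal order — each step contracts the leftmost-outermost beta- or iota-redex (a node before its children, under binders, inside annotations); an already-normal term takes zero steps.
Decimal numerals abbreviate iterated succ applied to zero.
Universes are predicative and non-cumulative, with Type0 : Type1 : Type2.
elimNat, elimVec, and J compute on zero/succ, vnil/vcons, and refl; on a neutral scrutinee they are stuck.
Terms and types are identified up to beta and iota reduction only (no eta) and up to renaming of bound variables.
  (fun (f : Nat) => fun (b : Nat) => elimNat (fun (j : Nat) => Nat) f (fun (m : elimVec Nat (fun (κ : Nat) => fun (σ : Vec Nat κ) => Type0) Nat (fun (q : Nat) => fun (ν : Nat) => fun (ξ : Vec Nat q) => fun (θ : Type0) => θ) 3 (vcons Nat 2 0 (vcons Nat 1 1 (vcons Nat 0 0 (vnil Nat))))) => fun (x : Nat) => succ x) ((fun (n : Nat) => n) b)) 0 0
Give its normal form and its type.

resulting normal form:
  0
type:
  Nat


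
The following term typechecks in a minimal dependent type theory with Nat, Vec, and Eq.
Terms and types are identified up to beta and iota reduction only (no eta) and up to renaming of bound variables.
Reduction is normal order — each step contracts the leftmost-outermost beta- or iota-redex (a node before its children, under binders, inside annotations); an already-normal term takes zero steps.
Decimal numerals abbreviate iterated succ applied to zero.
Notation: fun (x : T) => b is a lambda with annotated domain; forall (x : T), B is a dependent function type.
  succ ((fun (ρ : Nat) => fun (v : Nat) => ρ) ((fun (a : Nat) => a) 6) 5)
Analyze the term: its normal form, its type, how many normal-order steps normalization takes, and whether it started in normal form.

resulting normal form:
  7
the term's type:
  Nat
steps to reach normal form (normal order): 3
already normal: no
first redex: a beta-redex


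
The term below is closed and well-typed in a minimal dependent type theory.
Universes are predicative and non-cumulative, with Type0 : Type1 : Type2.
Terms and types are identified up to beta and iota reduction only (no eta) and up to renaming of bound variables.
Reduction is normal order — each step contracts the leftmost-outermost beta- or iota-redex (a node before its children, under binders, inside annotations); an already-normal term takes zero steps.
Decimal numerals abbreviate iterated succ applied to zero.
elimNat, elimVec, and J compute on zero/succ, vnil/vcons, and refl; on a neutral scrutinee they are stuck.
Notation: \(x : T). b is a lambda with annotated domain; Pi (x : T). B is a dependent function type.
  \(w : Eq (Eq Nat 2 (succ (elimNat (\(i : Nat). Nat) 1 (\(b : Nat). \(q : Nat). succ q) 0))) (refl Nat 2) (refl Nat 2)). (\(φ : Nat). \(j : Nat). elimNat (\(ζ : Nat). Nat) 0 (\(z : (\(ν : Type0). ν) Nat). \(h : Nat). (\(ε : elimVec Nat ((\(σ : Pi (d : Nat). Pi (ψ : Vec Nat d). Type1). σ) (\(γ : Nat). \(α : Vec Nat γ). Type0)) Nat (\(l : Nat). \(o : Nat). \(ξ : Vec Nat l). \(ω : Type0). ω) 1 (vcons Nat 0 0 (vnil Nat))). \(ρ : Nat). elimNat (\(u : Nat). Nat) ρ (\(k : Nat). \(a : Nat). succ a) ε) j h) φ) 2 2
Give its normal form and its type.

resulting normal form:
  \(w : Eq (Eq Nat 2 2) (refl Nat 2) (refl Nat 2)). 4
inferred type:
  Pi (w : Eq (Eq Nat 2 2) (refl Nat 2) (refl Nat 2)). Nat


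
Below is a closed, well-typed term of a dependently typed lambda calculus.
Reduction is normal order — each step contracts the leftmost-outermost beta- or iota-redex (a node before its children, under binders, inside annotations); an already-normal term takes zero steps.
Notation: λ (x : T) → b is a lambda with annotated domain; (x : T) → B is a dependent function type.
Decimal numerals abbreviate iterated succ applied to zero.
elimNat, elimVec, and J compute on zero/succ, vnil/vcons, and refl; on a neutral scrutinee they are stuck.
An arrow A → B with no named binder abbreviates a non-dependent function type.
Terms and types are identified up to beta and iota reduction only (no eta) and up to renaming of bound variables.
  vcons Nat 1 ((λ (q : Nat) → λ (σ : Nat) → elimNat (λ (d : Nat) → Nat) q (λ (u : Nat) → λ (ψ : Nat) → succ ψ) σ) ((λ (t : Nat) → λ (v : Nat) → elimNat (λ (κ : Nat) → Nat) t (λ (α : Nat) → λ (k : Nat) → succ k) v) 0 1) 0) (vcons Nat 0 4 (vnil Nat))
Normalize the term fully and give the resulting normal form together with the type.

reduced normal form:
  vcons Nat 1 1 (vcons Nat 0 4 (vnil Nat))
the term's type:
  Vec Nat 2


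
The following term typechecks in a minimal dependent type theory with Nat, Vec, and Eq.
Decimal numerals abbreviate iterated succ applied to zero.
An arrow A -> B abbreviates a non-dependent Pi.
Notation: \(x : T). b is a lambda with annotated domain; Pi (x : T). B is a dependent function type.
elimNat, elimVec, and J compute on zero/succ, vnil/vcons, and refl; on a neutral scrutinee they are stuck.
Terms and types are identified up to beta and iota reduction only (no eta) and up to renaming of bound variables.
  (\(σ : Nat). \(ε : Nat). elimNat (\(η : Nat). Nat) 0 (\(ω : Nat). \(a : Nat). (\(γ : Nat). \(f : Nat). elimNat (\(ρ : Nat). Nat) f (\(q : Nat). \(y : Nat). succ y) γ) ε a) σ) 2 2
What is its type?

inferred type:
  Nat


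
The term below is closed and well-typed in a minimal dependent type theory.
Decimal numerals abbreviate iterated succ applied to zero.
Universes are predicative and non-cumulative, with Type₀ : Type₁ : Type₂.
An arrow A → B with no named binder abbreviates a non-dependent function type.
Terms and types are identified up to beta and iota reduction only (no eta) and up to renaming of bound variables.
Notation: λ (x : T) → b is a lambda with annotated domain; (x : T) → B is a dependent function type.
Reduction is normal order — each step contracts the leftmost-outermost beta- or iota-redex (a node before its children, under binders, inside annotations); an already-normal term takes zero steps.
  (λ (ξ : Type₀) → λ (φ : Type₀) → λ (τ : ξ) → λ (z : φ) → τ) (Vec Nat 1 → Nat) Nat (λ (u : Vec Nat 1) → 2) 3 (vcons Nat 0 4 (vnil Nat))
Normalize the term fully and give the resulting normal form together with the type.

normal form:
  2
inferred type:
  Nat


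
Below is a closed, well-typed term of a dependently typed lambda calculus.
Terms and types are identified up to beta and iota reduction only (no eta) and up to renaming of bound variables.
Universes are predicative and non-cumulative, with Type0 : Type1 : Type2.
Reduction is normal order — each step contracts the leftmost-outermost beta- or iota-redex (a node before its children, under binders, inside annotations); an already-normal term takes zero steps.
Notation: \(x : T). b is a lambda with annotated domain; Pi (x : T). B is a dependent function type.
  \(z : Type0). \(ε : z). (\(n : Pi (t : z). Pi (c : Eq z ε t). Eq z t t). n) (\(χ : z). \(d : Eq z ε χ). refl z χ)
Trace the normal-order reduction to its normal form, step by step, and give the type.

normal-order reduction:
  \(z : Type0). \(ε : z). (\(n : Pi (t : z). Pi (c : Eq z ε t). Eq z t t). n) (\(χ : z). \(d : Eq z ε χ). refl z χ)
  ~> \(z : Type0). \(ε : z). \(n : z). \(t : Eq z ε n). refl z n
type:
  Pi (z : Type0). Pi (ε : z). Pi (n : z). Pi (t : Eq z ε n). Eq z n n


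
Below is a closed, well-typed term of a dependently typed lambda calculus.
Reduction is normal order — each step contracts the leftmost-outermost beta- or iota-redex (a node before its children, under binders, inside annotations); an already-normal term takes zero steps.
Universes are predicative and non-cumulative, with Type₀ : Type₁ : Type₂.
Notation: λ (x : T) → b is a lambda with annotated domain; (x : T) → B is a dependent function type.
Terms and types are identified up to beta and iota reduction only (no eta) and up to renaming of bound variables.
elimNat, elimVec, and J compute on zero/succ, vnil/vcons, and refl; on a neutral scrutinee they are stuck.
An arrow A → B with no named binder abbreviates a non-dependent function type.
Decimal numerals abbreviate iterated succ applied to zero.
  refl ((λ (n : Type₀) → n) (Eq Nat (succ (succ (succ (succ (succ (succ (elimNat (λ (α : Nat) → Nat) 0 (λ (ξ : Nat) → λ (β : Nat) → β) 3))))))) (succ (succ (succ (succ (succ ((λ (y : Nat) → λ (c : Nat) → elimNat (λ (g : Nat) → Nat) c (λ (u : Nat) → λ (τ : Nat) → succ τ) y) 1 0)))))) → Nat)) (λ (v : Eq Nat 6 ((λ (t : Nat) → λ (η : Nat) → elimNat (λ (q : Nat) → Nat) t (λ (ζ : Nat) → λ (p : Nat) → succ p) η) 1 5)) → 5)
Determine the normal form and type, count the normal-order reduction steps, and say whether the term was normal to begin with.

reduced normal form:
  refl (Eq Nat 6 6 → Nat) (λ (n : Eq Nat 6 6) → 5)
inferred type:
  Eq (Eq Nat 6 6 → Nat) (λ (n : Eq Nat 6 6) → 5) (λ (α : Eq Nat 6 6) → 5)
steps to reach normal form (normal order): 35
started in normal form: no
first contracted redex: a beta-redex


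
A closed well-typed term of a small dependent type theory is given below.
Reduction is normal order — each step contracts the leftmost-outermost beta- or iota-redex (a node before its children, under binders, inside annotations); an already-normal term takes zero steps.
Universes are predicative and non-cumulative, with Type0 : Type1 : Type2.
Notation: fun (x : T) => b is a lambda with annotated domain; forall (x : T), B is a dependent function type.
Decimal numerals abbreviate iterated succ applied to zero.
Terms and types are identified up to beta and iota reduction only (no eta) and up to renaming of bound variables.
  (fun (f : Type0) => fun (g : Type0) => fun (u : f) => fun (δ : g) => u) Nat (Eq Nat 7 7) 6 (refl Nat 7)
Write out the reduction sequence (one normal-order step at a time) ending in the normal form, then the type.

normal-order reduction sequence:
  (fun (f : Type0) => fun (g : Type0) => fun (u : f) => fun (δ : g) => u) Nat (Eq Nat 7 7) 6 (refl Nat 7)
  ~> (fun (f : Type0) => fun (g : Nat) => fun (u : f) => g) (Eq Nat 7 7) 6 (refl Nat 7)
  ~> (fun (f : Nat) => fun (g : Eq Nat 7 7) => f) 6 (refl Nat 7)
  ~> (fun (f : Eq Nat 7 7) => 6) (refl Nat 7)
  ~> 6
type:
  Nat


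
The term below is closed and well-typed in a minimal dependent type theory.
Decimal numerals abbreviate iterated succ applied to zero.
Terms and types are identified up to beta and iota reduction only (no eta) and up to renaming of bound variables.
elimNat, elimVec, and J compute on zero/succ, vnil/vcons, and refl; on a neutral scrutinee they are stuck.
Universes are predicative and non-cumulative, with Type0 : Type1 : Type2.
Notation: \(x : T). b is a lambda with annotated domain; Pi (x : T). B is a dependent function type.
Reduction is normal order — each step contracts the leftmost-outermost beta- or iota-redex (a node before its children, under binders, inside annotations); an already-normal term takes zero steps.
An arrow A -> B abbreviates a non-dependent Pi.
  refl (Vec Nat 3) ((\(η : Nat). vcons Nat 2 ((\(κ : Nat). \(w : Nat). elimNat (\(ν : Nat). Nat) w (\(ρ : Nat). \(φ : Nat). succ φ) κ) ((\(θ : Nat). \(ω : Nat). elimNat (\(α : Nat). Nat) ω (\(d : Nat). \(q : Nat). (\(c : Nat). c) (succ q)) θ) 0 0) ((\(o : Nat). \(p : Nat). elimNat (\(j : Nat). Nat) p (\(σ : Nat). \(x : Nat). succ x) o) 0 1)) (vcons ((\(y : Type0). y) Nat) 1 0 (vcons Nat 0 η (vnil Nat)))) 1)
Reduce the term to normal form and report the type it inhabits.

normal form:
  refl (Vec Nat 3) (vcons Nat 2 1 (vcons Nat 1 0 (vcons Nat 0 1 (vnil Nat))))
the term's type:
  Eq (Vec Nat 3) (vcons Nat 2 1 (vcons Nat 1 0 (vcons Nat 0 1 (vnil Nat)))) (vcons Nat 2 1 (vcons Nat 1 0 (vcons Nat 0 1 (vnil Nat))))
observation: 11 normal-order steps normalize the term, beginning with a beta-redex.


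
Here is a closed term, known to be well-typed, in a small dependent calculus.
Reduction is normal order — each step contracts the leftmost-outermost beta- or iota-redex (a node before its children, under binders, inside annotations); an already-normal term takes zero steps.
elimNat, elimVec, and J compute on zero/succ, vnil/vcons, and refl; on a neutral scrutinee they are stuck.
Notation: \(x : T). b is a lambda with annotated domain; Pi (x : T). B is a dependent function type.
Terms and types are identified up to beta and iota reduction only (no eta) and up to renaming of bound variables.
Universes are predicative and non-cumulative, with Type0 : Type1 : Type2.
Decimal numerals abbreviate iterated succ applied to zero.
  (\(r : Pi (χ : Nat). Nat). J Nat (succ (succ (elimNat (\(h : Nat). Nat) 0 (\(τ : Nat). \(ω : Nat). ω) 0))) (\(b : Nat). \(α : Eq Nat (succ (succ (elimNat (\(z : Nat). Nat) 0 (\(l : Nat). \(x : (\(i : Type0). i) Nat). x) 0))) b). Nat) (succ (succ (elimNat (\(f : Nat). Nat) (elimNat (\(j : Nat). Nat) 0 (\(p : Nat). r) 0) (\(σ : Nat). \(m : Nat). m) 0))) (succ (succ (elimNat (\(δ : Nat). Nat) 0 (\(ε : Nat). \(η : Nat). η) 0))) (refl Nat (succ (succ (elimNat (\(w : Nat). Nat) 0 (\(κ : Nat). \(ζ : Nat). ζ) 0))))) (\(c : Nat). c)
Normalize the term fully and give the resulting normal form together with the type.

resulting normal form:
  2
the term's type:
  Nat
observation: the term reaches its normal form after 4 normal-order steps.


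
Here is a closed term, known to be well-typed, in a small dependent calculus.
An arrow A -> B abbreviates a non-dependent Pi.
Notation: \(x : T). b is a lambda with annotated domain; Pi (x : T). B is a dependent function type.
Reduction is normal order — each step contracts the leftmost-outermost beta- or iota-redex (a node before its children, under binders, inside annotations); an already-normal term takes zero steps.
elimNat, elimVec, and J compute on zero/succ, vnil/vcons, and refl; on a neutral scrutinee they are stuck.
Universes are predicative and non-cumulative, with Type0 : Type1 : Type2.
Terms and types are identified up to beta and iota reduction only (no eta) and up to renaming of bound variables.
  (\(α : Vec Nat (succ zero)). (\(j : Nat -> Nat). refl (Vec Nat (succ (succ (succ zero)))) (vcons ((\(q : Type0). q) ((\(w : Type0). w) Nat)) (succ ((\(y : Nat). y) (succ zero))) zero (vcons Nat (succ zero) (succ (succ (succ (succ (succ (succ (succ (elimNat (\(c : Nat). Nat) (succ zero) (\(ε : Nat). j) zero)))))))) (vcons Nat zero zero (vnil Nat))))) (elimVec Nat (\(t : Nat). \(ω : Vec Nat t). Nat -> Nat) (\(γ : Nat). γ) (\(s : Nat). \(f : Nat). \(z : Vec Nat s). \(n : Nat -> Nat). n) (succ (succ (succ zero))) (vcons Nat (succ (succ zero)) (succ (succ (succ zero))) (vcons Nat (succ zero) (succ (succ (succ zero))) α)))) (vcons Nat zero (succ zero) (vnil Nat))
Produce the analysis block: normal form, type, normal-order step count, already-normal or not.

reduced normal form:
  refl (Vec Nat (succ (succ (succ zero)))) (vcons Nat (succ (succ zero)) zero (vcons Nat (succ zero) (succ (succ (succ (succ (succ (succ (succ (succ zero)))))))) (vcons Nat zero zero (vnil Nat))))
type:
  Eq (Vec Nat (succ (succ (succ zero)))) (vcons Nat (succ (succ zero)) zero (vcons Nat (succ zero) (succ (succ (succ (succ (succ (succ (succ (succ zero)))))))) (vcons Nat zero zero (vnil Nat)))) (vcons Nat (succ (succ zero)) zero (vcons Nat (succ zero) (succ (succ (succ (succ (succ (succ (succ (succ zero)))))))) (vcons Nat zero zero (vnil Nat))))
reduction steps (normal order): 6
already normal: no
first contracted redex: a beta-redex


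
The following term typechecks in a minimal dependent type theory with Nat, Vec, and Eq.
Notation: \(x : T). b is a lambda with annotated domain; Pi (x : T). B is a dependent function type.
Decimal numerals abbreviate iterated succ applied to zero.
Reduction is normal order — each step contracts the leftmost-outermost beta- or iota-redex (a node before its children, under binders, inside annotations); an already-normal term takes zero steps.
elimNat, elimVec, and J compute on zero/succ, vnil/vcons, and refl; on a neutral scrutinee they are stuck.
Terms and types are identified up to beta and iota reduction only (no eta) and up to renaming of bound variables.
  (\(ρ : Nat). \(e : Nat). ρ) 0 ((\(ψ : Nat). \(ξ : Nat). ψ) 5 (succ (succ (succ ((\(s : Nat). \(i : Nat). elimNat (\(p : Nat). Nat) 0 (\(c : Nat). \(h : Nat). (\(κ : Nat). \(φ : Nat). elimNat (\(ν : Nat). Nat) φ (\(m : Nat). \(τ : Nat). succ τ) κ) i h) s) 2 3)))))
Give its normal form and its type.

reduced normal form:
  0
the term's type:
  Nat
observation: 2 normal-order steps normalize the term, beginning with a beta-redex.


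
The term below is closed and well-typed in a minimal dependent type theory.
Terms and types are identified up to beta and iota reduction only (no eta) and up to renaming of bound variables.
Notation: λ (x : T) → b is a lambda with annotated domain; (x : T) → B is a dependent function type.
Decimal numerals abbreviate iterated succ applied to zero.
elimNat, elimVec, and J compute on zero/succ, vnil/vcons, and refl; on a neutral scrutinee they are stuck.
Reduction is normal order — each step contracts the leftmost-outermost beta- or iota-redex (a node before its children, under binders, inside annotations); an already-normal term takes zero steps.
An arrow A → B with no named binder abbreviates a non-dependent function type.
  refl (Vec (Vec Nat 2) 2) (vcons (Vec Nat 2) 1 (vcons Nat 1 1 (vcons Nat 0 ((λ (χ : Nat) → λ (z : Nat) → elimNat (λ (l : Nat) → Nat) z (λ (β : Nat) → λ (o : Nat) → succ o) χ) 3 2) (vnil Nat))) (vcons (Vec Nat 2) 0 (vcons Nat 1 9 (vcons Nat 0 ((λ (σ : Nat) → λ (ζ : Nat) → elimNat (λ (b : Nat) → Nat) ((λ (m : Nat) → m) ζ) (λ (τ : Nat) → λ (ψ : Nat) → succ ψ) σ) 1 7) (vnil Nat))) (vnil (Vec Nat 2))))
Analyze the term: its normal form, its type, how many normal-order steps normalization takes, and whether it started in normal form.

reduced normal form:
  refl (Vec (Vec Nat 2) 2) (vcons (Vec Nat 2) 1 (vcons Nat 1 1 (vcons Nat 0 5 (vnil Nat))) (vcons (Vec Nat 2) 0 (vcons Nat 1 9 (vcons Nat 0 8 (vnil Nat))) (vnil (Vec Nat 2))))
the term's type:
  Eq (Vec (Vec Nat 2) 2) (vcons (Vec Nat 2) 1 (vcons Nat 1 1 (vcons Nat 0 5 (vnil Nat))) (vcons (Vec Nat 2) 0 (vcons Nat 1 9 (vcons Nat 0 8 (vnil Nat))) (vnil (Vec Nat 2)))) (vcons (Vec Nat 2) 1 (vcons Nat 1 1 (vcons Nat 0 5 (vnil Nat))) (vcons (Vec Nat 2) 0 (vcons Nat 1 9 (vcons Nat 0 8 (vnil Nat))) (vnil (Vec Nat 2))))
steps to reach normal form (normal order): 19
already normal: no
first contracted redex: a beta-redex


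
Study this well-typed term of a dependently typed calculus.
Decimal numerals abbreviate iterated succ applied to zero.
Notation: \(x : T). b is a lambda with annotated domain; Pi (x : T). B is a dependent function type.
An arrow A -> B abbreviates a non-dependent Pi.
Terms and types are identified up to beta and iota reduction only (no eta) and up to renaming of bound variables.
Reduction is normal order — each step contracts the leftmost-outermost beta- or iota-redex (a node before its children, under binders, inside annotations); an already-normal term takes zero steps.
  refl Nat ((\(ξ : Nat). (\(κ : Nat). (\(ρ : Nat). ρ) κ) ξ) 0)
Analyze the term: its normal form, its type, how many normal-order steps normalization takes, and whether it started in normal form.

resulting normal form:
  refl Nat 0
type:
  Eq Nat 0 0
steps to reach normal form (normal order): 3
term was already normal: no
first contracted redex: a beta-redex


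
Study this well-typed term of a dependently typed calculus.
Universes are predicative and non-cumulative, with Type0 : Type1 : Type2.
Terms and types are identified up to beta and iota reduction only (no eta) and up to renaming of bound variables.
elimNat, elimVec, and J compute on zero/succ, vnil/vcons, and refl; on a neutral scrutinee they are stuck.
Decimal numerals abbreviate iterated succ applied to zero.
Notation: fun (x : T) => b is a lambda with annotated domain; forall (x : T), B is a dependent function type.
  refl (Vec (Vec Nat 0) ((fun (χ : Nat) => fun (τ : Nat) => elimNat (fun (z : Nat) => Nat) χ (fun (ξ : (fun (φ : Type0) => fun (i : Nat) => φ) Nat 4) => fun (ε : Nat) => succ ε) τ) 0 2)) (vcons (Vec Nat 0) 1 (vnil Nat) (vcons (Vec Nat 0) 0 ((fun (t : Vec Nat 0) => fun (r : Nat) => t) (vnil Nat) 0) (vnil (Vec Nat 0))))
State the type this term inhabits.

type:
  Eq (Vec (Vec Nat 0) 2) (vcons (Vec Nat 0) 1 (vnil Nat) (vcons (Vec Nat 0) 0 (vnil Nat) (vnil (Vec Nat 0)))) (vcons (Vec Nat 0) 1 (vnil Nat) (vcons (Vec Nat 0) 0 (vnil Nat) (vnil (Vec Nat 0))))


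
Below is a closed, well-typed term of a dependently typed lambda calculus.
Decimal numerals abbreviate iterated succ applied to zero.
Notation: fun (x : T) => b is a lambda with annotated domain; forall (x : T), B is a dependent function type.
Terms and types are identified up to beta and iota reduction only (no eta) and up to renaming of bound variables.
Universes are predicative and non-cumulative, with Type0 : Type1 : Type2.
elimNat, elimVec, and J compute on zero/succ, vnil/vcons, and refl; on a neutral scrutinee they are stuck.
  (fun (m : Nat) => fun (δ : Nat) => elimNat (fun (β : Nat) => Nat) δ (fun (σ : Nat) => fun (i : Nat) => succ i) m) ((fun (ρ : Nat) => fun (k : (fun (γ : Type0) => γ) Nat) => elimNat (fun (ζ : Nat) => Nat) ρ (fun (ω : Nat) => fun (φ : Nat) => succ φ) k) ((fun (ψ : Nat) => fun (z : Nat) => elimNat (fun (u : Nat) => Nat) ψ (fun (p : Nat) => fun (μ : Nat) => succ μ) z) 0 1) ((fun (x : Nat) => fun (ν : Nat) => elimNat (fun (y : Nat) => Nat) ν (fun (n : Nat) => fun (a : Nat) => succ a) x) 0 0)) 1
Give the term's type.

inferred type:
  Nat


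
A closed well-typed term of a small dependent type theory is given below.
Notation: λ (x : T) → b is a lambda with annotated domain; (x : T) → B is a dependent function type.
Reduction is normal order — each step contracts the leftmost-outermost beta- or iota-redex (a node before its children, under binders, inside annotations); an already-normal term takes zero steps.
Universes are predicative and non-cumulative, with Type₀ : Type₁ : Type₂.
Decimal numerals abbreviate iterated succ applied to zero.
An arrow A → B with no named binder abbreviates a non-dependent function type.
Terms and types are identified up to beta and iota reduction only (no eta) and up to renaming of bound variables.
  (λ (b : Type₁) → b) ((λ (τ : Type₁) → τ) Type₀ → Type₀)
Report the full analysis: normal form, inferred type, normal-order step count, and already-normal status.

reduced normal form:
  Type₀ → Type₀
type:
  Type₁
reduction steps (normal order): 2
already normal: no
first contracted redex: a beta-redex


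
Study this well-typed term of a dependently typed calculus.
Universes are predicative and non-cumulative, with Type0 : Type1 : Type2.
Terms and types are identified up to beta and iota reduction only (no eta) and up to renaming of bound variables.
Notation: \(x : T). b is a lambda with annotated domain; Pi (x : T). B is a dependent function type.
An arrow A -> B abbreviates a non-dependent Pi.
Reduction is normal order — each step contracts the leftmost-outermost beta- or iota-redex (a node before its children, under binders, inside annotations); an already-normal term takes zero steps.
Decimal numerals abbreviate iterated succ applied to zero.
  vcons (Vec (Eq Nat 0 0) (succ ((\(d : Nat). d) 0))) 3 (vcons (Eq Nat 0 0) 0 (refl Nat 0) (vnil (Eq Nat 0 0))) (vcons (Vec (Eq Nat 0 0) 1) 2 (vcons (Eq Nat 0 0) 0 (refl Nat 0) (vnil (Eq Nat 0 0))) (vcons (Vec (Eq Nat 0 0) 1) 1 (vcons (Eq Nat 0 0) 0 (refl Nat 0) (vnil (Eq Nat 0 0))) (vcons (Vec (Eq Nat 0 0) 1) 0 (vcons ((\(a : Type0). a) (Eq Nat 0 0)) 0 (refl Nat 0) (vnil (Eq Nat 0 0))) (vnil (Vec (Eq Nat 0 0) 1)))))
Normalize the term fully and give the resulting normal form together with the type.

normal form:
  vcons (Vec (Eq Nat 0 0) 1) 3 (vcons (Eq Nat 0 0) 0 (refl Nat 0) (vnil (Eq Nat 0 0))) (vcons (Vec (Eq Nat 0 0) 1) 2 (vcons (Eq Nat 0 0) 0 (refl Nat 0) (vnil (Eq Nat 0 0))) (vcons (Vec (Eq Nat 0 0) 1) 1 (vcons (Eq Nat 0 0) 0 (refl Nat 0) (vnil (Eq Nat 0 0))) (vcons (Vec (Eq Nat 0 0) 1) 0 (vcons (Eq Nat 0 0) 0 (refl Nat 0) (vnil (Eq Nat 0 0))) (vnil (Vec (Eq Nat 0 0) 1)))))
type:
  Vec (Vec (Eq Nat 0 0) 1) 4
observation: the first redex contracted is a beta-redex; the normal form is reached in 2 normal-order steps.


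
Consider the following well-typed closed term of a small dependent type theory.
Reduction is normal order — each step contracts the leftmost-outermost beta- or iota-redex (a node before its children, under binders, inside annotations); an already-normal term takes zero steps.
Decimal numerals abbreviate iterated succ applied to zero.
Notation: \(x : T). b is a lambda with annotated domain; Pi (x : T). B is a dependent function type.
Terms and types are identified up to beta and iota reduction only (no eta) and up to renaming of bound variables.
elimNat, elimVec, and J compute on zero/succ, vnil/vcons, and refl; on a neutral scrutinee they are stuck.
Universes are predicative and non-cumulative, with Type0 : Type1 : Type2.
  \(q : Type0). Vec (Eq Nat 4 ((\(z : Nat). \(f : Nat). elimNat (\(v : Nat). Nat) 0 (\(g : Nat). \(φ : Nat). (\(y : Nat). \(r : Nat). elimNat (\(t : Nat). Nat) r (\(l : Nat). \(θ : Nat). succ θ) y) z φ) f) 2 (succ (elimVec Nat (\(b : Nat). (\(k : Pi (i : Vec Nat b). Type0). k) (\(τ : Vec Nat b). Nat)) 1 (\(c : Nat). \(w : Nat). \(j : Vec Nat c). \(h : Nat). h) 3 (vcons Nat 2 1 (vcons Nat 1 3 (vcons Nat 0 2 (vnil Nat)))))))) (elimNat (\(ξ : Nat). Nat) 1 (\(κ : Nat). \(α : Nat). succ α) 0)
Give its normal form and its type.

normal form:
  \(q : Type0). Vec (Eq Nat 4 4) 1
type:
  Pi (q : Type0). Type0


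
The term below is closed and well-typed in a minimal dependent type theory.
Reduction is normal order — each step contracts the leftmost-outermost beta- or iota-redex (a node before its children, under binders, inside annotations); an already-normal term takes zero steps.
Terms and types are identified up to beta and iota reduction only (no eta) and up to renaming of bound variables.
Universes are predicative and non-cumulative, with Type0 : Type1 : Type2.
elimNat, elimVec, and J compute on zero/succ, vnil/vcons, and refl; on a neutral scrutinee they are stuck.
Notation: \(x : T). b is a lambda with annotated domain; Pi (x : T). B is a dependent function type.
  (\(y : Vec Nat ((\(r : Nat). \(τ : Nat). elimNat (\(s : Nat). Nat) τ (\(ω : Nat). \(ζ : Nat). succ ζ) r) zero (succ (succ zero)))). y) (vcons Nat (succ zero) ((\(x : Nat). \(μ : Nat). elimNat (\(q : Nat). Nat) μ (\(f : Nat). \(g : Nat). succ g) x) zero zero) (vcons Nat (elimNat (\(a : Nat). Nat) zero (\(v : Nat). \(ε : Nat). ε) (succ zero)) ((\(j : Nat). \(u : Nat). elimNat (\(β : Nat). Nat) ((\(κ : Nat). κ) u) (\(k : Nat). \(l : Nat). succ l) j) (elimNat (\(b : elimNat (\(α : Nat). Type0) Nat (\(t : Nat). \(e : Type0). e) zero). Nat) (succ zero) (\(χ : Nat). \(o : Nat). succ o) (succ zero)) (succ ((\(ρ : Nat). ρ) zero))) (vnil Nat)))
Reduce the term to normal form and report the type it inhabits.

normal form:
  vcons Nat (succ zero) zero (vcons Nat zero (succ (succ (succ zero))) (vnil Nat))
the term's type:
  Vec Nat (succ (succ zero))
observation: normalization takes exactly 23 steps under the normal-order strategy.


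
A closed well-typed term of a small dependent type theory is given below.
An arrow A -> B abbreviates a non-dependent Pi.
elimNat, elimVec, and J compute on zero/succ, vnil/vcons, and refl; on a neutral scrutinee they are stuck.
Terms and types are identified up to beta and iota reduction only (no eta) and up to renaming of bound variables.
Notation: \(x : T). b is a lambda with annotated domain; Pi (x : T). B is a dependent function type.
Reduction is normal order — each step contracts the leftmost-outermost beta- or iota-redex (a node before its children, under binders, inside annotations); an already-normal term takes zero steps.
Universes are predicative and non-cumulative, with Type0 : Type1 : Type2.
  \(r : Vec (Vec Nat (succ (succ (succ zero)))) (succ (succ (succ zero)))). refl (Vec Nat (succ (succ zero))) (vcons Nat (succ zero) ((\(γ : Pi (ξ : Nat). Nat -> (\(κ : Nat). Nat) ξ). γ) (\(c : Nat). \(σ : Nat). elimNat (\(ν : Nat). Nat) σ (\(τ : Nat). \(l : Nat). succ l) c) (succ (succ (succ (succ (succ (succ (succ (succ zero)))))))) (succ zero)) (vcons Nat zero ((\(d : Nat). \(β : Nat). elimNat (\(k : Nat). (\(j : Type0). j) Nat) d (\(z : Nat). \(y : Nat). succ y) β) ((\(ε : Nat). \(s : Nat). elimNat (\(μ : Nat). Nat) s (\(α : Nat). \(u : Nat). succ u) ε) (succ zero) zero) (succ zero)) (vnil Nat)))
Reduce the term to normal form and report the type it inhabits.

resulting normal form:
  \(r : Vec (Vec Nat (succ (succ (succ zero)))) (succ (succ (succ zero)))). refl (Vec Nat (succ (succ zero))) (vcons Nat (succ zero) (succ (succ (succ (succ (succ (succ (succ (succ (succ zero))))))))) (vcons Nat zero (succ (succ zero)) (vnil Nat)))
type:
  Vec (Vec Nat (succ (succ (succ zero)))) (succ (succ (succ zero))) -> Eq (Vec Nat (succ (succ zero))) (vcons Nat (succ zero) (succ (succ (succ (succ (succ (succ (succ (succ (succ zero))))))))) (vcons Nat zero (succ (succ zero)) (vnil Nat))) (vcons Nat (succ zero) (succ (succ (succ (succ (succ (succ (succ (succ (succ zero))))))))) (vcons Nat zero (succ (succ zero)) (vnil Nat)))
observation: 40 normal-order steps normalize the term, beginning with a beta-redex.


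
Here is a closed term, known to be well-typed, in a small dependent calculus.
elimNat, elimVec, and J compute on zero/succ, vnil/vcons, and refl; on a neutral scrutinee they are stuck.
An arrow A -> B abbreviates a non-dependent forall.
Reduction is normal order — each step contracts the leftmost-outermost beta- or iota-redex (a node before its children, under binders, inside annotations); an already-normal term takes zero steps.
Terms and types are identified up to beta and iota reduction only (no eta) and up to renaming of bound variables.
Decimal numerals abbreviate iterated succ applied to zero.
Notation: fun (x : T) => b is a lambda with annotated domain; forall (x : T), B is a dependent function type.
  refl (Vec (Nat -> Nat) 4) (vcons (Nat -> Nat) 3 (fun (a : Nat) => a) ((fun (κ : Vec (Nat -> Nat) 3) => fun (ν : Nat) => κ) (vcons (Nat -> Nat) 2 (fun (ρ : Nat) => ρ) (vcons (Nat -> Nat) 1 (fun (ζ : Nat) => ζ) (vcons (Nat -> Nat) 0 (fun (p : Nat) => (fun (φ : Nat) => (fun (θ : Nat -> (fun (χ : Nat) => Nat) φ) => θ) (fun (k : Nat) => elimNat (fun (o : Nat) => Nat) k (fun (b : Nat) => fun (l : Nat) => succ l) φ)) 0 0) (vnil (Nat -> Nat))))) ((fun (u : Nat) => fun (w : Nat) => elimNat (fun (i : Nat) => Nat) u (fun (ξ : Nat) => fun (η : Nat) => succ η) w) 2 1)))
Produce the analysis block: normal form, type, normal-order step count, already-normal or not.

reduced normal form:
  refl (Vec (Nat -> Nat) 4) (vcons (Nat -> Nat) 3 (fun (a : Nat) => a) (vcons (Nat -> Nat) 2 (fun (κ : Nat) => κ) (vcons (Nat -> Nat) 1 (fun (ν : Nat) => ν) (vcons (Nat -> Nat) 0 (fun (ρ : Nat) => 0) (vnil (Nat -> Nat))))))
type:
  Eq (Vec (Nat -> Nat) 4) (vcons (Nat -> Nat) 3 (fun (a : Nat) => a) (vcons (Nat -> Nat) 2 (fun (κ : Nat) => κ) (vcons (Nat -> Nat) 1 (fun (ν : Nat) => ν) (vcons (Nat -> Nat) 0 (fun (ρ : Nat) => 0) (vnil (Nat -> Nat)))))) (vcons (Nat -> Nat) 3 (fun (ζ : Nat) => ζ) (vcons (Nat -> Nat) 2 (fun (p : Nat) => p) (vcons (Nat -> Nat) 1 (fun (φ : Nat) => φ) (vcons (Nat -> Nat) 0 (fun (θ : Nat) => 0) (vnil (Nat -> Nat))))))
reduction steps (normal order): 6
started in normal form: no
first contracted redex: a beta-redex


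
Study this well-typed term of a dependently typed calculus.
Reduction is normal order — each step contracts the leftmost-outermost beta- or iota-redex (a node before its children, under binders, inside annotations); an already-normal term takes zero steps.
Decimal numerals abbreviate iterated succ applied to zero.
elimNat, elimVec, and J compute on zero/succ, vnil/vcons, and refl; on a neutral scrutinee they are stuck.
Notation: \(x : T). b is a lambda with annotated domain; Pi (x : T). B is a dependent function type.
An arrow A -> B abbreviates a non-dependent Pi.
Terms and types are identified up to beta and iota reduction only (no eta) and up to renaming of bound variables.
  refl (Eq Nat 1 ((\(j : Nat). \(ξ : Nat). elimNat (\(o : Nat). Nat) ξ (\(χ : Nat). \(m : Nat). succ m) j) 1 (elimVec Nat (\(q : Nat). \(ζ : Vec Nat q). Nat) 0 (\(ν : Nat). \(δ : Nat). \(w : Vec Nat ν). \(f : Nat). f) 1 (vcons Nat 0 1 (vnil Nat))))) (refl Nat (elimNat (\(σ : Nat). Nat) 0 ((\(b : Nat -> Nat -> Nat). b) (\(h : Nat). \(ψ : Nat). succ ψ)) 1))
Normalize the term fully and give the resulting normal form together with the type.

reduced normal form:
  refl (Eq Nat 1 1) (refl Nat 1)
the term's type:
  Eq (Eq Nat 1 1) (refl Nat 1) (refl Nat 1)
observation: contracting a beta-redex first, the term normalizes in 17 steps.


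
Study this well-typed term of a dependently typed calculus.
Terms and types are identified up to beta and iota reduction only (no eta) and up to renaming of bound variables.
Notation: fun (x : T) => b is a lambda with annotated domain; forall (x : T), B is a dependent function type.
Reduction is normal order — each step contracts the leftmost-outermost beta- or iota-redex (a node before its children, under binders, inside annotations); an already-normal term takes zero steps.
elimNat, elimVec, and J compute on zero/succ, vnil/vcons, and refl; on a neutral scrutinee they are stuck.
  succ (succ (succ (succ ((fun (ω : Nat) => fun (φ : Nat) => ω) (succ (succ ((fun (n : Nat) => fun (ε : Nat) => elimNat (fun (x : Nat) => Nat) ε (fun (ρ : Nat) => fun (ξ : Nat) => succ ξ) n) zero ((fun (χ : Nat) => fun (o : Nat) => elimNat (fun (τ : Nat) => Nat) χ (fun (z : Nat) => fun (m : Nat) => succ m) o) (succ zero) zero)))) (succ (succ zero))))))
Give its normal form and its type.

resulting normal form:
  succ (succ (succ (succ (succ (succ (succ zero))))))
type:
  Nat
observation: 8 normal-order steps separate the term from its normal form.


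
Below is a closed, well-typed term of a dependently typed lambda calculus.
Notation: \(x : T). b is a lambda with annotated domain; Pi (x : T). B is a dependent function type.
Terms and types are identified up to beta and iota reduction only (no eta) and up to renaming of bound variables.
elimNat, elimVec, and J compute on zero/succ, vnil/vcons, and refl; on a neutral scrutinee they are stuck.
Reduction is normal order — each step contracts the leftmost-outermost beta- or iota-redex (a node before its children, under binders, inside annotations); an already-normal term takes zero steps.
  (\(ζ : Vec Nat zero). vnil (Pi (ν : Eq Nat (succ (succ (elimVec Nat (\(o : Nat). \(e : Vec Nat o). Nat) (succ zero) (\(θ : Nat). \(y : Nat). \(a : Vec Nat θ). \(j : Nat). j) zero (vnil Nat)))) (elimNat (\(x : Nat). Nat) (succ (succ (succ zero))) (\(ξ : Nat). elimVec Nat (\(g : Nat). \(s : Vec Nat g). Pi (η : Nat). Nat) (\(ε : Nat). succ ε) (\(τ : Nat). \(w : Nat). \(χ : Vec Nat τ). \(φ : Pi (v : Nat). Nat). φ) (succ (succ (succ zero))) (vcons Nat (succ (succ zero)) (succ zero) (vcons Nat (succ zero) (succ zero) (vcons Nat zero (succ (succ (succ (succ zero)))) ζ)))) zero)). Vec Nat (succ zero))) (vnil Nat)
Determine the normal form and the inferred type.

normal form:
  vnil (Pi (ζ : Eq Nat (succ (succ (succ zero))) (succ (succ (succ zero)))). Vec Nat (succ zero))
type:
  Vec (Pi (ζ : Eq Nat (succ (succ (succ zero))) (succ (succ (succ zero)))). Vec Nat (succ zero)) zero
observation: reduction starts at a beta-redex, and 3 normal-order steps reach the normal form.


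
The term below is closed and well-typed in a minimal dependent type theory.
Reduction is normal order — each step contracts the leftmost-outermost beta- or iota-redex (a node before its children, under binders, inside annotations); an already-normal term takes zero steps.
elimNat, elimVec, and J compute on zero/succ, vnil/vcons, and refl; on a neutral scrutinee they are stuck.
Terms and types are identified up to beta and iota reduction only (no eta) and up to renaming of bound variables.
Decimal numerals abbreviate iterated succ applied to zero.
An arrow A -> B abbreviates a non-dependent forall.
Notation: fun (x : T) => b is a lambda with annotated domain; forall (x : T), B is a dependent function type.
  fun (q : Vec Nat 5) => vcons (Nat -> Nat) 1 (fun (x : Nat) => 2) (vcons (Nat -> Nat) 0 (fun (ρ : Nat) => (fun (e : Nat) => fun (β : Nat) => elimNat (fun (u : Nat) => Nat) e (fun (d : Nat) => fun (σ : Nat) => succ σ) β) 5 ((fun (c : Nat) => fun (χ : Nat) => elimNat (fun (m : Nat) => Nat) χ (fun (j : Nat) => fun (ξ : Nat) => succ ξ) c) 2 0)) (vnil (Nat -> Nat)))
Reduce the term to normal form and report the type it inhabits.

normal form:
  fun (q : Vec Nat 5) => vcons (Nat -> Nat) 1 (fun (x : Nat) => 2) (vcons (Nat -> Nat) 0 (fun (ρ : Nat) => 7) (vnil (Nat -> Nat)))
type:
  Vec Nat 5 -> Vec (Nat -> Nat) 2


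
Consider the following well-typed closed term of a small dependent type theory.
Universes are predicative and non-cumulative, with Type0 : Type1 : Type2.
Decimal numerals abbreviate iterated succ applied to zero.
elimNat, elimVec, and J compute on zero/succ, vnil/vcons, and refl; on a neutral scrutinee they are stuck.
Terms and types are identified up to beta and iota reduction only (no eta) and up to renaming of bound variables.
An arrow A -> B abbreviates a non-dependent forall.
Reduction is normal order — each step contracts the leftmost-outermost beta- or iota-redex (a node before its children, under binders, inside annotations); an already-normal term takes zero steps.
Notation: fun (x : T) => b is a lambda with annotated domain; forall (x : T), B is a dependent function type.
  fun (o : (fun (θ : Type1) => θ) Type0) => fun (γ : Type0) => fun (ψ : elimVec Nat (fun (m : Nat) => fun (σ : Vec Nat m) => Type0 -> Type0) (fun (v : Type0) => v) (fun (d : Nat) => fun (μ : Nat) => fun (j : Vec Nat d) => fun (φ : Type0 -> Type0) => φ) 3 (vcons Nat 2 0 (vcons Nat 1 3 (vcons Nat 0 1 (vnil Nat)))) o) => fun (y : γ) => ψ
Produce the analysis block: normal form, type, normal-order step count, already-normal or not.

resulting normal form:
  fun (o : Type0) => fun (θ : Type0) => fun (γ : o) => fun (ψ : θ) => γ
the term's type:
  forall (o : Type0), forall (θ : Type0), o -> θ -> o
normal-order step count: 18
term was already normal: no
first redex: a beta-redex
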